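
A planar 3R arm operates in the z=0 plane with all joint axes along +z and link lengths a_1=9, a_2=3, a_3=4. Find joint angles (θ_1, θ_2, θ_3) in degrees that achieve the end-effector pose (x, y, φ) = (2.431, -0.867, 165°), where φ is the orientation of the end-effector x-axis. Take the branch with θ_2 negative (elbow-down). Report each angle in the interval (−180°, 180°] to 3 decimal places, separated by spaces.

-3.623 -149.984 -41.393

wrist centre = target − a_3·(cos φ, sin φ) = (6.2947, -1.9023)
cos θ_2 = (43.2419−9²−3²)/(2·9·3) = -0.8659; θ_2 = -149.9845° (elbow-down)
β = atan2(-1.9023,6.2947) = -16.8150°; ψ = atan2(-1.5007,6.4023) = -13.1919°
θ_1 = β − ψ = -3.6230°
θ_3 = φ − θ_1 − θ_2 = -41.3925° (wrapped to (-180°,180°])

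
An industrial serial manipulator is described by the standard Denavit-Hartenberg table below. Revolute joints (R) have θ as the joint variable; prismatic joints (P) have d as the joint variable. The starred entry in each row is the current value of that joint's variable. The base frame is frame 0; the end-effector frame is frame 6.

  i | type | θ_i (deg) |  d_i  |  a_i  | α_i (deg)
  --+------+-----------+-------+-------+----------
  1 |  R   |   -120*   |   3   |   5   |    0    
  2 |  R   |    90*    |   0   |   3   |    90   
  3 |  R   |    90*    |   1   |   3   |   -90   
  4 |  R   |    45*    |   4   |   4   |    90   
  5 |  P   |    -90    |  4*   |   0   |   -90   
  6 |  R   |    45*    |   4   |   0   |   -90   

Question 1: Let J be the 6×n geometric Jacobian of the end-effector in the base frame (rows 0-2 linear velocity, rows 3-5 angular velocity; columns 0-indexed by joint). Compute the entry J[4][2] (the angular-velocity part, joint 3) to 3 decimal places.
axis z_2 = (-0.5000,-0.8660,0.0000); lever o_n−o_2 = (-2.5499,3.5835,11.4853)
cross product → J_v[:, 2] = (-9.9465,5.7426,-4.0000)
J_ω[:, 2] = z_2
entry J[4][2] = -0.8660

-0.866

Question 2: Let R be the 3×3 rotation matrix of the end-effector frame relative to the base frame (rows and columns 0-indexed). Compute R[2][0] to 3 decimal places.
End-effector x-axis (col 0 of R) = (0.8624,0.0795,-0.5000)
R[2][0] = -0.5000

-0.500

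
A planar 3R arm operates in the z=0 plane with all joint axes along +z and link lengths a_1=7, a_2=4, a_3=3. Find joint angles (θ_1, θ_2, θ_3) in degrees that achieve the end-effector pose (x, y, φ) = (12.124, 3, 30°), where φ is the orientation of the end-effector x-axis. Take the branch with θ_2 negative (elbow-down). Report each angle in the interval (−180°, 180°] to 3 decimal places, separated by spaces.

30.003 -60.008 60.005

wrist centre = target − a_3·(cos φ, sin φ) = (9.5259, 1.5000)
cos θ_2 = (92.9932−7²−4²)/(2·7·4) = 0.4999; θ_2 = -60.0080° (elbow-down)
β = atan2(1.5000,9.5259) = 8.9486°; ψ = atan2(-3.4644,8.9995) = -21.0543°
θ_1 = β − ψ = 30.0029°
θ_3 = φ − θ_1 − θ_2 = 60.0051° (wrapped to (-180°,180°])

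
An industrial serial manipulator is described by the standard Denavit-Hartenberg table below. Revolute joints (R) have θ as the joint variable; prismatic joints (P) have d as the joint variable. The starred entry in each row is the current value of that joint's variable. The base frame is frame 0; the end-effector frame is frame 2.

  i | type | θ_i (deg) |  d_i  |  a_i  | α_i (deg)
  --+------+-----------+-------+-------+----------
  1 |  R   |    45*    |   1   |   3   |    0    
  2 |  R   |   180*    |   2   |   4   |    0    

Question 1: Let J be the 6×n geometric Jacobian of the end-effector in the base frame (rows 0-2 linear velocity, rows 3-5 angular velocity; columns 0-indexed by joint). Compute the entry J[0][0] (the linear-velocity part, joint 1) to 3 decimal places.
0.707

axis z_0 = ẑ; lever o_n−o_0 = (-0.7071,-0.7071,3.0000)
cross product → J_v[:, 0] = (0.7071,-0.7071,0.0000)
J_ω[:, 0] = z_0
entry J[0][0] = 0.7071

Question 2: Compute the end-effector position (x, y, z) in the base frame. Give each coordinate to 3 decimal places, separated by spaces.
after link 1: o_1 = (2.1213, 2.1213, 1.0000)
after link 2: o_2 = (-0.7071, -0.7071, 3.0000)

-0.707 -0.707 3.000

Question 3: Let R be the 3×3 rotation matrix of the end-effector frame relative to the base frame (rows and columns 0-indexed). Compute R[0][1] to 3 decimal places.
End-effector y-axis (col 1 of R) = (0.7071,-0.7071,0.0000)
R[0][1] = 0.7071

0.707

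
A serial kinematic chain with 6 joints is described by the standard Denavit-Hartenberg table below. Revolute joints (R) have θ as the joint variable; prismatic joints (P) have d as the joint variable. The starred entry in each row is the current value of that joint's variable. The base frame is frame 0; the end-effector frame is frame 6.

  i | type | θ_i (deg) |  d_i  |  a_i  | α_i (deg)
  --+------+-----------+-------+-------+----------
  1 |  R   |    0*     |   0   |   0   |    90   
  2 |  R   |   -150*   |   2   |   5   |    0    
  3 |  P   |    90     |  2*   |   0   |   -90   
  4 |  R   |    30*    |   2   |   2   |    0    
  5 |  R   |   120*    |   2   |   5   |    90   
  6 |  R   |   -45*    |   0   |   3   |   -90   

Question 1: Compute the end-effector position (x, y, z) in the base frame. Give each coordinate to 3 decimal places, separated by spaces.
after link 1: o_1 = (0.0000, 0.0000, 0.0000)
after link 2: o_2 = (-4.3301, -2.0000, -2.5000)
after link 3: o_3 = (-4.3301, -4.0000, -2.5000)
after link 4: o_4 = (-1.7321, -3.0000, -3.0000)
after link 5: o_5 = (-2.1651, -0.5000, 1.7500)
after link 6: o_6 = (-4.9207, 0.5607, 2.2803)

-4.921 0.561 2.280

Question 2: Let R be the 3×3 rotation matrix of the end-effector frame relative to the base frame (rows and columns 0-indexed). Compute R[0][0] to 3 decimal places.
-0.919

End-effector x-axis (col 0 of R) = (-0.9186,0.3536,0.1768)
R[0][0] = -0.9186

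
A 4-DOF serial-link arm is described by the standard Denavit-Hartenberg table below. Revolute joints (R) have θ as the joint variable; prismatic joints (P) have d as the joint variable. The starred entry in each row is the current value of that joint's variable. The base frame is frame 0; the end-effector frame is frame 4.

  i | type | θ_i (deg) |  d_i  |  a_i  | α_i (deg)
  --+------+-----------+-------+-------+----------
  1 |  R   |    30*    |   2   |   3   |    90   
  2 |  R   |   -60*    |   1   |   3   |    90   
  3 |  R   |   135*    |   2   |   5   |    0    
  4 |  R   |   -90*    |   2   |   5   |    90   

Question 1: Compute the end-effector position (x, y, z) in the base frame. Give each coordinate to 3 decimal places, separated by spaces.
after link 1: o_1 = (2.5981, 1.5000, 2.0000)
after link 2: o_2 = (4.3971, 1.3840, -0.5981)
after link 3: o_3 = (3.1340, -3.4278, 1.4638)
after link 4: o_4 = (4.9326, -6.4718, -2.5981)

4.933 -6.472 -2.598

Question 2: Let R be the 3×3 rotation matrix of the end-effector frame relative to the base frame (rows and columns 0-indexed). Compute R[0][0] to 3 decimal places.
0.660

End-effector x-axis (col 0 of R) = (0.6597,-0.4356,-0.6124)
R[0][0] = 0.6597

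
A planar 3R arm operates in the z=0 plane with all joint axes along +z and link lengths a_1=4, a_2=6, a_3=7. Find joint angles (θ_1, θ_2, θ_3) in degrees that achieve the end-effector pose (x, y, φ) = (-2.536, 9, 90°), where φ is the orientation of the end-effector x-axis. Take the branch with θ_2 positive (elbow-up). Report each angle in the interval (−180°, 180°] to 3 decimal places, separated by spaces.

30.003 149.999 -90.002

wrist centre = target − a_3·(cos φ, sin φ) = (-2.5360, 2.0000)
cos θ_2 = (10.4313−4²−6²)/(2·4·6) = -0.8660; θ_2 = 149.9988° (elbow-up)
β = atan2(2.0000,-2.5360) = 141.7392°; ψ = atan2(3.0001,-1.1961) = 111.7362°
θ_1 = β − ψ = 30.0029°
θ_3 = φ − θ_1 − θ_2 = -90.0017° (wrapped to (-180°,180°])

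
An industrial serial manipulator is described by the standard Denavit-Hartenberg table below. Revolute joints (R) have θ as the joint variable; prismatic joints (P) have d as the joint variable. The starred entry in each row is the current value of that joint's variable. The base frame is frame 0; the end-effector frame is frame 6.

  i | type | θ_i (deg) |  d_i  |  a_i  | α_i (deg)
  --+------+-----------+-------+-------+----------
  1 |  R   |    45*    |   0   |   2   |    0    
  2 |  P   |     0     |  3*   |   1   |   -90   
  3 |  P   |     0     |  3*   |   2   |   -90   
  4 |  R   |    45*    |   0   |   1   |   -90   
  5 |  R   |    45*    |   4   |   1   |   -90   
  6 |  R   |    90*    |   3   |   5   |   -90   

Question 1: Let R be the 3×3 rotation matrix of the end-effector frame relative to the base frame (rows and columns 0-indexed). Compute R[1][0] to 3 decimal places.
1.000

End-effector x-axis (col 0 of R) = (0.0000,1.0000,0.0000)
R[1][0] = 1.0000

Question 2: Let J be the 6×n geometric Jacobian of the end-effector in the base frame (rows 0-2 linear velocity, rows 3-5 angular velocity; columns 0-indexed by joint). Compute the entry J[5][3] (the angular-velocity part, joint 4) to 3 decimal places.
-1.000

axis z_3 = (-0.0000,0.0000,-1.0000); lever o_n−o_3 = (-0.4142,1.0000,2.8284)
cross product → J_v[:, 3] = (1.0000,0.4142,-0.0000)
J_ω[:, 3] = z_3
entry J[5][3] = -1.0000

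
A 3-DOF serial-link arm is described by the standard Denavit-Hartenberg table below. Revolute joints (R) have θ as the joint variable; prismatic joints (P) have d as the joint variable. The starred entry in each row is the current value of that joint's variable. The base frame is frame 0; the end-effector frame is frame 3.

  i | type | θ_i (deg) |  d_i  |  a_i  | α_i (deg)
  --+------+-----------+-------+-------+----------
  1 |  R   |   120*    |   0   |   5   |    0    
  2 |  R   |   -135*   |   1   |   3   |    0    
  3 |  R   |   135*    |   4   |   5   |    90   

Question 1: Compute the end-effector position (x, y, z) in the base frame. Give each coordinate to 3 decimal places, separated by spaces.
after link 1: o_1 = (-2.5000, 4.3301, 0.0000)
after link 2: o_2 = (0.3978, 3.5537, 1.0000)
after link 3: o_3 = (-2.1022, 7.8838, 5.0000)

-2.102 7.884 5.000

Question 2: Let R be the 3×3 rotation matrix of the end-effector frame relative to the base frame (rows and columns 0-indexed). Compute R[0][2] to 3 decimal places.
End-effector z-axis (col 2 of R) = (0.8660,0.5000,0.0000)
R[0][2] = 0.8660

0.866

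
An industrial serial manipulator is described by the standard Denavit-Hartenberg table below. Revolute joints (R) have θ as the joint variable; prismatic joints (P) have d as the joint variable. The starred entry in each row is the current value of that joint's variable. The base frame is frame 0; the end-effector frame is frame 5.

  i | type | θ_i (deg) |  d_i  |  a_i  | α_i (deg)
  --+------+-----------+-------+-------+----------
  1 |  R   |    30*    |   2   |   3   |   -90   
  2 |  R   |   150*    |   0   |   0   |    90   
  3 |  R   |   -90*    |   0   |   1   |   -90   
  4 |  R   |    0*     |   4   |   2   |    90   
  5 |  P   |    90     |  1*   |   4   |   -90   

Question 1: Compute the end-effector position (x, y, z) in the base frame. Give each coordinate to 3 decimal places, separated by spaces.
after link 1: o_1 = (2.5981, 1.5000, 2.0000)
after link 2: o_2 = (2.5981, 1.5000, 2.0000)
after link 3: o_3 = (3.0981, 0.6340, 2.0000)
after link 4: o_4 = (1.0981, -2.8301, -0.0000)
after link 5: o_5 = (-1.4689, -4.3122, -2.8660)

-1.469 -4.312 -2.866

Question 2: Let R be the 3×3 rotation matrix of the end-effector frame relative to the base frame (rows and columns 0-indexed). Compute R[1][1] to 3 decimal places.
End-effector y-axis (col 1 of R) = (-0.4330,-0.2500,0.8660)
R[1][1] = -0.2500

-0.250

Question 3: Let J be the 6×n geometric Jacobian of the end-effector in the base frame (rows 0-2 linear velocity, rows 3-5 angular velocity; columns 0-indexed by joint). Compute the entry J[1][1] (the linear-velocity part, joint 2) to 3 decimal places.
axis z_1 = (-0.5000,0.8660,0.0000); lever o_n−o_1 = (-4.0670,-5.8122,-4.8660)
cross product → J_v[:, 1] = (-4.2141,-2.4330,6.4282)
J_ω[:, 1] = z_1
entry J[1][1] = -2.4330

-2.433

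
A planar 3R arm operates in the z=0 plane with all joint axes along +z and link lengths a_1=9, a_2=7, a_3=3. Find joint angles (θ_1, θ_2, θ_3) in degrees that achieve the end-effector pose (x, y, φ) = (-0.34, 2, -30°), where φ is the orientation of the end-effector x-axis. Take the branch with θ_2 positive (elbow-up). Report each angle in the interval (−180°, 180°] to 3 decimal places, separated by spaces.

80.021 149.999 99.981

wrist centre = target − a_3·(cos φ, sin φ) = (-2.9381, 3.5000)
cos θ_2 = (20.8823−9²−7²)/(2·9·7) = -0.8660; θ_2 = 149.9986° (elbow-up)
β = atan2(3.5000,-2.9381) = 130.0118°; ψ = atan2(3.5001,2.9379) = 49.9910°
θ_1 = β − ψ = 80.0208°
θ_3 = φ − θ_1 − θ_2 = 99.9806° (wrapped to (-180°,180°])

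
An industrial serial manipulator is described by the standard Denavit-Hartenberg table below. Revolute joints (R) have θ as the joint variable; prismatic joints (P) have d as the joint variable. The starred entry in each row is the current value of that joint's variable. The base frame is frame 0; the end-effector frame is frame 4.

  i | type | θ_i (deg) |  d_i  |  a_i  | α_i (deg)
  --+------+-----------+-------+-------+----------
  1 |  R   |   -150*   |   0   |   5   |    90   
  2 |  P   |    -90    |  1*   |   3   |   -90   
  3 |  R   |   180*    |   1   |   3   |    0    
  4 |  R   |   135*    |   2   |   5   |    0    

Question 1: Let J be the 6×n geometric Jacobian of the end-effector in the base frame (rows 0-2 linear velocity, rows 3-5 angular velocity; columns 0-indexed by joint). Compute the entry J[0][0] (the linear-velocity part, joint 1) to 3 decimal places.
0.072

axis z_0 = ẑ; lever o_n−o_0 = (-9.1960,-0.0721,-3.5355)
cross product → J_v[:, 0] = (0.0721,-9.1960,0.0000)
J_ω[:, 0] = z_0
entry J[0][0] = 0.0721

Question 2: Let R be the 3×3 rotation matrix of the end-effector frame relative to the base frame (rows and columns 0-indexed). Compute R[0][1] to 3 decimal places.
0.354

End-effector y-axis (col 1 of R) = (0.3536,-0.6124,-0.7071)
R[0][1] = 0.3536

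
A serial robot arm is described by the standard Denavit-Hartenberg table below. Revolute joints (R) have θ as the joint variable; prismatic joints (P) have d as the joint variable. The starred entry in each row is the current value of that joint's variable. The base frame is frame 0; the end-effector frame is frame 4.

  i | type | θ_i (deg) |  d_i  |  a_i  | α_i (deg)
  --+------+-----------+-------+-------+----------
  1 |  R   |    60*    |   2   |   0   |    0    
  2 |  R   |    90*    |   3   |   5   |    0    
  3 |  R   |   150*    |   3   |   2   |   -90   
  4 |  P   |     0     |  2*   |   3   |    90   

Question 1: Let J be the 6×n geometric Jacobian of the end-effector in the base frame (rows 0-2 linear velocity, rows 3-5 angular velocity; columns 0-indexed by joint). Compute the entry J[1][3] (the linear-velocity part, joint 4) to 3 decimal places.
0.500

prismatic axis z_3 = (0.8660,0.5000,0.0000)
J_v[:, 3] = z_3; J_ω[:, 3] = (0,0,0)
entry J[1][3] = 0.5000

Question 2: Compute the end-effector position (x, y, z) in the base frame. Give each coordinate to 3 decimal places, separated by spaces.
-0.098 -0.830 8.000

after link 1: o_1 = (0.0000, 0.0000, 2.0000)
after link 2: o_2 = (-4.3301, 2.5000, 5.0000)
after link 3: o_3 = (-3.3301, 0.7679, 8.0000)
after link 4: o_4 = (-0.0981, -0.8301, 8.0000)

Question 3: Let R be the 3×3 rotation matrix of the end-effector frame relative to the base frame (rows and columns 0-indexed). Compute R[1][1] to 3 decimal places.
0.500

End-effector y-axis (col 1 of R) = (0.8660,0.5000,0.0000)
R[1][1] = 0.5000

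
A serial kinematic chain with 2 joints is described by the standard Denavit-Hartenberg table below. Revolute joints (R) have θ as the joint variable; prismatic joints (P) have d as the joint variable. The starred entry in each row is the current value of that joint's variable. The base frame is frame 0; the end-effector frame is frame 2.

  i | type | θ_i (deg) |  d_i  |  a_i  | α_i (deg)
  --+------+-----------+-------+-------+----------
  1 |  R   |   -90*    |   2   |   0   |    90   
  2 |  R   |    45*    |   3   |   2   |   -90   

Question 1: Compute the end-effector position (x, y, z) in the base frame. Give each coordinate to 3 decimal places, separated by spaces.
after link 1: o_1 = (0.0000, 0.0000, 2.0000)
after link 2: o_2 = (-3.0000, -1.4142, 3.4142)

-3.000 -1.414 3.414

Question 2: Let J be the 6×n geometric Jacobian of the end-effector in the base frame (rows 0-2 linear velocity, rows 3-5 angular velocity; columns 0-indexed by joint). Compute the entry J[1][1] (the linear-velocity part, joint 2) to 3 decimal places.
axis z_1 = (-1.0000,-0.0000,0.0000); lever o_n−o_1 = (-3.0000,-1.4142,1.4142)
cross product → J_v[:, 1] = (0.0000,1.4142,1.4142)
J_ω[:, 1] = z_1
entry J[1][1] = 1.4142

1.414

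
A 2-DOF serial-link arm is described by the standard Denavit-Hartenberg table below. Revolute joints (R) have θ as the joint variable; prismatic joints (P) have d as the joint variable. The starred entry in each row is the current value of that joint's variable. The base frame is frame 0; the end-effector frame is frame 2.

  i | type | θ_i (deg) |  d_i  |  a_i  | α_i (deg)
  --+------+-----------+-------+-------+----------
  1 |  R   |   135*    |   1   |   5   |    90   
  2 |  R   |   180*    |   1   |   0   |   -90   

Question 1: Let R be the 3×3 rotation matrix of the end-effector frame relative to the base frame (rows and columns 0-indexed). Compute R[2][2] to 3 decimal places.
End-effector z-axis (col 2 of R) = (0.0000,-0.0000,-1.0000)
R[2][2] = -1.0000

-1.000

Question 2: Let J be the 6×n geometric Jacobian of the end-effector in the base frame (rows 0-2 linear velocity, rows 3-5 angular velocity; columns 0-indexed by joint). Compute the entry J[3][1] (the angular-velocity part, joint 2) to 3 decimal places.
0.707

axis z_1 = (0.7071,0.7071,0.0000); lever o_n−o_1 = (0.7071,0.7071,0.0000)
cross product → J_v[:, 1] = (-0.0000,0.0000,0.0000)
J_ω[:, 1] = z_1
entry J[3][1] = 0.7071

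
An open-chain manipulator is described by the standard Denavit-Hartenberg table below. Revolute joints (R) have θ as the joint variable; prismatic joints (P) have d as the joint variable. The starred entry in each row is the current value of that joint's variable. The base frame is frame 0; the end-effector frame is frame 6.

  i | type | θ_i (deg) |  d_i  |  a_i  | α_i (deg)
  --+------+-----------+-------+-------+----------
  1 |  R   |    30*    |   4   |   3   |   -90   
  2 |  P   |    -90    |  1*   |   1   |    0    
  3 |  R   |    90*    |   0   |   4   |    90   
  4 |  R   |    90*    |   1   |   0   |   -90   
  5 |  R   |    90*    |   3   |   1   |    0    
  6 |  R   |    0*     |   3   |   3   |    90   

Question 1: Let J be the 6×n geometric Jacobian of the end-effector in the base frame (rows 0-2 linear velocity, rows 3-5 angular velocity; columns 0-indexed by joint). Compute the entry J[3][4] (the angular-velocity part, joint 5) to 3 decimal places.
-0.866

axis z_4 = (-0.8660,-0.5000,0.0000); lever o_n−o_4 = (-5.1962,-3.0000,-4.0000)
cross product → J_v[:, 4] = (2.0000,-3.4641,0.0000)
J_ω[:, 4] = z_4
entry J[3][4] = -0.8660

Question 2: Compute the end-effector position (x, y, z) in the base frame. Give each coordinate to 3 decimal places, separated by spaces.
0.366 1.366 2.000

after link 1: o_1 = (2.5981, 1.5000, 4.0000)
after link 2: o_2 = (2.0981, 2.3660, 5.0000)
after link 3: o_3 = (5.5622, 4.3660, 5.0000)
after link 4: o_4 = (5.5622, 4.3660, 6.0000)
after link 5: o_5 = (2.9641, 2.8660, 5.0000)
after link 6: o_6 = (0.3660, 1.3660, 2.0000)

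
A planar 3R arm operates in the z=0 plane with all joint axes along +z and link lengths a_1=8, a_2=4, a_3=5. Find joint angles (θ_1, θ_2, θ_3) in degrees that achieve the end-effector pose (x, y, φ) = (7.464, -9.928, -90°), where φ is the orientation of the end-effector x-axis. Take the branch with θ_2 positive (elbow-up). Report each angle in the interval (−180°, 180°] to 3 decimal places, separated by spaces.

wrist centre = target − a_3·(cos φ, sin φ) = (7.4640, -4.9280)
cos θ_2 = (79.9965−8²−4²)/(2·8·4) = -0.0001; θ_2 = 90.0032° (elbow-up)
β = atan2(-4.9280,7.4640) = -33.4342°; ψ = atan2(4.0000,7.9998) = 26.5657°
θ_1 = β − ψ = -59.9999°
θ_3 = φ − θ_1 − θ_2 = -120.0032° (wrapped to (-180°,180°])

-60.000 90.003 -120.003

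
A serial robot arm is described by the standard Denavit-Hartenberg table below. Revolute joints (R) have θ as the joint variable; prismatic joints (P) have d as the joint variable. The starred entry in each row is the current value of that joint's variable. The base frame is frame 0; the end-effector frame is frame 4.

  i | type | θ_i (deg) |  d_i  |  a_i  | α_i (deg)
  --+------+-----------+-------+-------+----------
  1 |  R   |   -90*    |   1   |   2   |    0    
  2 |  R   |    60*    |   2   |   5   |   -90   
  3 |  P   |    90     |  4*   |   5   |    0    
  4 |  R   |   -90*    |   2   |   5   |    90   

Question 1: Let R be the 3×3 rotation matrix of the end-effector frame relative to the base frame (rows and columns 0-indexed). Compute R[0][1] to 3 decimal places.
0.500

End-effector y-axis (col 1 of R) = (0.5000,0.8660,-0.0000)
R[0][1] = 0.5000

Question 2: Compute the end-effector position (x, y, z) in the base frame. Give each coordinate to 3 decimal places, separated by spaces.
after link 1: o_1 = (0.0000, -2.0000, 1.0000)
after link 2: o_2 = (4.3301, -4.5000, 3.0000)
after link 3: o_3 = (6.3301, -1.0359, -2.0000)
after link 4: o_4 = (11.6603, -1.8038, -2.0000)

11.660 -1.804 -2.000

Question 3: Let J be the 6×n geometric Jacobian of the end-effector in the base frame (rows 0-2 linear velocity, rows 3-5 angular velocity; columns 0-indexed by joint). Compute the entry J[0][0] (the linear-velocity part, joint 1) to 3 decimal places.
1.804

axis z_0 = ẑ; lever o_n−o_0 = (11.6603,-1.8038,-2.0000)
cross product → J_v[:, 0] = (1.8038,11.6603,-0.0000)
J_ω[:, 0] = z_0
entry J[0][0] = 1.8038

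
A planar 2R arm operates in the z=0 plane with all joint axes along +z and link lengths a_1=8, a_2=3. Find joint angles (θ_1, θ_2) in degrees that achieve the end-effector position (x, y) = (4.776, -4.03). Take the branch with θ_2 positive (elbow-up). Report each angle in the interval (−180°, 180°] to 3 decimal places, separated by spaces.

cos θ_2 = (39.0511−8²−3²)/(2·8·3) = -0.7073; θ_2 = 135.0132° (elbow-up)
β = atan2(-4.0300,4.7760) = -40.1578°; ψ = atan2(2.1208,5.8782) = 19.8393°
θ_1 = β − ψ = -59.9970°

-59.997 135.013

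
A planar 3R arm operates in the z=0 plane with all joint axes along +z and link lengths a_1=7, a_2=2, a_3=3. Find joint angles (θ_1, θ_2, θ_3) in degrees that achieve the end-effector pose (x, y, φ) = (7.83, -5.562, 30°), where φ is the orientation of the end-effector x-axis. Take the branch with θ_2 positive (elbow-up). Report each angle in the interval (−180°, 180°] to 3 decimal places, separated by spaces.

wrist centre = target − a_3·(cos φ, sin φ) = (5.2319, -7.0620)
cos θ_2 = (77.2449−7²−2²)/(2·7·2) = 0.8659; θ_2 = 30.0157° (elbow-up)
β = atan2(-7.0620,5.2319) = -53.4669°; ψ = atan2(1.0005,8.7318) = 6.5364°
θ_1 = β − ψ = -60.0033°
θ_3 = φ − θ_1 − θ_2 = 59.9875° (wrapped to (-180°,180°])

-60.003 30.016 59.988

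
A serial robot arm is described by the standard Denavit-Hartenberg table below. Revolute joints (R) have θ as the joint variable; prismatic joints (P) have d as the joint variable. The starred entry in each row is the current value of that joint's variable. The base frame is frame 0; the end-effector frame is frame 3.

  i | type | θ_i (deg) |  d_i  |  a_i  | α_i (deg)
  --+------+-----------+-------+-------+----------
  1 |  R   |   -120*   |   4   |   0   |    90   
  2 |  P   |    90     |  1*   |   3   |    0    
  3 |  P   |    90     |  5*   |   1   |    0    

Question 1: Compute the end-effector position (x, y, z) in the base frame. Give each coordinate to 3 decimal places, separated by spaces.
-4.696 3.866 7.000

after link 1: o_1 = (0.0000, 0.0000, 4.0000)
after link 2: o_2 = (-0.8660, 0.5000, 7.0000)
after link 3: o_3 = (-4.6962, 3.8660, 7.0000)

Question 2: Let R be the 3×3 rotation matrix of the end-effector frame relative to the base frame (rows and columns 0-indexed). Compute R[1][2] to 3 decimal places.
End-effector z-axis (col 2 of R) = (-0.8660,0.5000,0.0000)
R[1][2] = 0.5000

0.500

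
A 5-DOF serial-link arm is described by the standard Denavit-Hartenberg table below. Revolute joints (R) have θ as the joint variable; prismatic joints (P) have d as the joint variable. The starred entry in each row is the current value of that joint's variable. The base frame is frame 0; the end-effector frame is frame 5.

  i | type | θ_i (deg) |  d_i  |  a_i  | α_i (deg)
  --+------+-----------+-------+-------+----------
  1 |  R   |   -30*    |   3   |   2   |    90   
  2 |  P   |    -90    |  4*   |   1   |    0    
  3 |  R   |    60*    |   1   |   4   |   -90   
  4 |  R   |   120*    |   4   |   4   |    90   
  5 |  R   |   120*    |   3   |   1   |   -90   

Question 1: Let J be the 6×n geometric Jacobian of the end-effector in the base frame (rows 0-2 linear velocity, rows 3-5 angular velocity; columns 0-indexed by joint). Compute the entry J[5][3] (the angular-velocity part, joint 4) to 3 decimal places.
0.866

axis z_3 = (0.4330,-0.2500,0.8660); lever o_n−o_3 = (5.0087,2.3403,3.7901)
cross product → J_v[:, 3] = (-2.9743,2.6965,2.2655)
J_ω[:, 3] = z_3
entry J[5][3] = 0.8660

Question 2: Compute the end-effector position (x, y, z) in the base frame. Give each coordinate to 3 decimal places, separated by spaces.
7.241 -4.722 3.790

after link 1: o_1 = (1.7321, -1.0000, 3.0000)
after link 2: o_2 = (-0.2679, -4.4641, 2.0000)
after link 3: o_3 = (2.2321, -7.0622, 0.0000)
after link 4: o_4 = (4.1962, -4.1962, 4.4641)
after link 5: o_5 = (7.2407, -4.7219, 3.7901)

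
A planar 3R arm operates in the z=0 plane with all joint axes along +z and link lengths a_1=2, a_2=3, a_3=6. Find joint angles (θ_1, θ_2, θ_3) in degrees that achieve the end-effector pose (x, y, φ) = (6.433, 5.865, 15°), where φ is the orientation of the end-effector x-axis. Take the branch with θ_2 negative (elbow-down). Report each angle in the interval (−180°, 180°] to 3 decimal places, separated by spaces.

wrist centre = target − a_3·(cos φ, sin φ) = (0.6374, 4.3121)
cos θ_2 = (19.0004−2²−3²)/(2·2·3) = 0.5000; θ_2 = -59.9977° (elbow-down)
β = atan2(4.3121,0.6374) = 81.5910°; ψ = atan2(-2.5980,3.5001) = -36.5853°
θ_1 = β − ψ = 118.1763°
θ_3 = φ − θ_1 − θ_2 = -43.1786° (wrapped to (-180°,180°])

118.176 -59.998 -43.179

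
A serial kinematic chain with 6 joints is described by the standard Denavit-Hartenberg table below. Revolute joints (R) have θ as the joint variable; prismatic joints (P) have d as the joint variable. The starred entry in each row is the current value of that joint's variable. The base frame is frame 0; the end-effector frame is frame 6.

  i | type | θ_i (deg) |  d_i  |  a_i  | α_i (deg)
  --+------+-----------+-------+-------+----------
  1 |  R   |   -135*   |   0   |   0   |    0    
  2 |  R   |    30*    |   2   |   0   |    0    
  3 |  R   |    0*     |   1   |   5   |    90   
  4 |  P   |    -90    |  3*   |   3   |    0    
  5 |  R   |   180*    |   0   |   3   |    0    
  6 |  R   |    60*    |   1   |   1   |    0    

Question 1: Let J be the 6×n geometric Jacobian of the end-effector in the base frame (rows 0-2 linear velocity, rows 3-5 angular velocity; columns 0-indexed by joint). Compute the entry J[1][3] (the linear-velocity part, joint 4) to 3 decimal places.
prismatic axis z_3 = (-0.9659,0.2588,0.0000)
J_v[:, 3] = z_3; J_ω[:, 3] = (0,0,0)
entry J[1][3] = 0.2588

0.259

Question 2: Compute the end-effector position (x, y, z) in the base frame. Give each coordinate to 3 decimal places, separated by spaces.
-4.934 -2.958 3.500

after link 1: o_1 = (0.0000, 0.0000, 0.0000)
after link 2: o_2 = (0.0000, 0.0000, 2.0000)
after link 3: o_3 = (-1.2941, -4.8296, 3.0000)
after link 4: o_4 = (-4.1919, -4.0532, 0.0000)
after link 5: o_5 = (-4.1919, -4.0532, 3.0000)
after link 6: o_6 = (-4.9337, -2.9578, 3.5000)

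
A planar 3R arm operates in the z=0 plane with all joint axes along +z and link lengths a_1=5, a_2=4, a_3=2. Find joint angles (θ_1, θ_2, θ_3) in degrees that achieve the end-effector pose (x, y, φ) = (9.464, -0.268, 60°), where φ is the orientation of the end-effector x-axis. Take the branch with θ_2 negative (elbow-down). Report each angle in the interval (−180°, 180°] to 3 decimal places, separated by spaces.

0.001 -30.004 90.003

wrist centre = target − a_3·(cos φ, sin φ) = (8.4640, -2.0001)
cos θ_2 = (75.6395−5²−4²)/(2·5·4) = 0.8660; θ_2 = -30.0043° (elbow-down)
β = atan2(-2.0001,8.4640) = -13.2952°; ψ = atan2(-2.0003,8.4639) = -13.2966°
θ_1 = β − ψ = 0.0014°
θ_3 = φ − θ_1 − θ_2 = 90.0029° (wrapped to (-180°,180°])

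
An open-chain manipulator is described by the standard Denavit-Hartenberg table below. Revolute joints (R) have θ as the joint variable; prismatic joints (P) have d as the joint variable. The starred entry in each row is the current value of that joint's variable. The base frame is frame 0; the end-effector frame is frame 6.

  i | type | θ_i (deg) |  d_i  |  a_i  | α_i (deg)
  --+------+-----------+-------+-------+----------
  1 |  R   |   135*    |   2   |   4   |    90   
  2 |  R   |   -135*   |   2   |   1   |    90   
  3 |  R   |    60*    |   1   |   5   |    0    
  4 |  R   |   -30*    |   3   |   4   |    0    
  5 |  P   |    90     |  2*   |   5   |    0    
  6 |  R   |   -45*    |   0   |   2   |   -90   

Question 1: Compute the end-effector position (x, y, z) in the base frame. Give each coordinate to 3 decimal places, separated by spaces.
12.981 7.656 2.720

after link 1: o_1 = (-2.8284, 2.8284, 2.0000)
after link 2: o_2 = (-0.9142, 3.7426, 1.2929)
after link 3: o_3 = (3.8976, 5.0545, 0.2322)
after link 4: o_4 = (8.5439, 3.2367, -0.0959)
after link 5: o_5 = (11.3558, 6.5485, 3.0860)
after link 6: o_6 = (12.9806, 7.6557, 2.7200)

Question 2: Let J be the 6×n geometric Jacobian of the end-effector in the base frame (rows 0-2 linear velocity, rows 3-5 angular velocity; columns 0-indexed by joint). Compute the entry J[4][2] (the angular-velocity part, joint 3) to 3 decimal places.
-0.500

axis z_2 = (0.5000,-0.5000,0.7071); lever o_n−o_2 = (13.8948,3.9131,1.4271)
cross product → J_v[:, 2] = (-3.4805,9.1116,8.9040)
J_ω[:, 2] = z_2
entry J[4][2] = -0.5000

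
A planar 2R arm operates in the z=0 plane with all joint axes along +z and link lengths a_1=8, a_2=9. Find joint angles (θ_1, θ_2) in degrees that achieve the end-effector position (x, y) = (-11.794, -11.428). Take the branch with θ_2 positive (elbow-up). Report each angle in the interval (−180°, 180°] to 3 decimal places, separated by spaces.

-151.810 30.008

cos θ_2 = (269.6976−8²−9²)/(2·8·9) = 0.8660; θ_2 = 30.0080° (elbow-up)
β = atan2(-11.4280,-11.7940) = -135.9030°; ψ = atan2(4.5011,15.7936) = 15.9073°
θ_1 = β − ψ = -151.8102°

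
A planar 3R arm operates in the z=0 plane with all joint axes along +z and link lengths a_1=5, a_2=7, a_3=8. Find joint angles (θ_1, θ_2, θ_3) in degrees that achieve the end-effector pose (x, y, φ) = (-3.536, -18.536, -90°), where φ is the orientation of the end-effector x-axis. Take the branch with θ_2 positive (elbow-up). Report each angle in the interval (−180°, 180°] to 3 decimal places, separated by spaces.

wrist centre = target − a_3·(cos φ, sin φ) = (-3.5360, -10.5360)
cos θ_2 = (123.5106−5²−7²)/(2·5·7) = 0.7073; θ_2 = 44.9848° (elbow-up)
β = atan2(-10.5360,-3.5360) = -108.5523°; ψ = atan2(4.9484,9.9511) = 26.4401°
θ_1 = β − ψ = -134.9924°
θ_3 = φ − θ_1 − θ_2 = 0.0076° (wrapped to (-180°,180°])

-134.992 44.985 0.008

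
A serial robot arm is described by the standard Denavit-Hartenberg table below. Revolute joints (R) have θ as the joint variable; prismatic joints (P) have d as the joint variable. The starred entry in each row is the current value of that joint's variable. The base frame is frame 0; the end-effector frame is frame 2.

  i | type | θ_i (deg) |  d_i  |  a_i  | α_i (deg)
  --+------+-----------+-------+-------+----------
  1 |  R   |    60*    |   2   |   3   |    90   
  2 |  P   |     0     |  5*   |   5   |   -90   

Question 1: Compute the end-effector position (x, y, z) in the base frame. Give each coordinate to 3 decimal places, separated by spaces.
after link 1: o_1 = (1.5000, 2.5981, 2.0000)
after link 2: o_2 = (8.3301, 4.4282, 2.0000)

8.330 4.428 2.000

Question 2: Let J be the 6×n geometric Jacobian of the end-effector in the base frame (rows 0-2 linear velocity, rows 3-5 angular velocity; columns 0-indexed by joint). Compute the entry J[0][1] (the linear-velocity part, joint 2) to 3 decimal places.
0.866

prismatic axis z_1 = (0.8660,-0.5000,0.0000)
J_v[:, 1] = z_1; J_ω[:, 1] = (0,0,0)
entry J[0][1] = 0.8660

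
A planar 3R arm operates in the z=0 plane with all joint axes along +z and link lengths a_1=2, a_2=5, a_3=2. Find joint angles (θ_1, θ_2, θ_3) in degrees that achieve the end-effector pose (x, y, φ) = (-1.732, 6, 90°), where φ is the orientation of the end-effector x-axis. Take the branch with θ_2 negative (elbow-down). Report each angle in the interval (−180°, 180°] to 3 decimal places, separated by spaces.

wrist centre = target − a_3·(cos φ, sin φ) = (-1.7320, 4.0000)
cos θ_2 = (18.9998−2²−5²)/(2·2·5) = -0.5000; θ_2 = -120.0006° (elbow-down)
β = atan2(4.0000,-1.7320) = 113.4126°; ψ = atan2(-4.3301,-0.5000) = -96.5874°
θ_1 = β − ψ = 210.0000°
θ_3 = φ − θ_1 − θ_2 = 0.0006° (wrapped to (-180°,180°])

-150.000 -120.001 0.001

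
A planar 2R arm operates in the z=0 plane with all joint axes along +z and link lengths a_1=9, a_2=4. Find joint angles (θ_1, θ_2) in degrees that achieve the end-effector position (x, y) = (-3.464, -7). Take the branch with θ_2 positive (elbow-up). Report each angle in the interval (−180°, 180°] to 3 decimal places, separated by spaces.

cos θ_2 = (60.9993−9²−4²)/(2·9·4) = -0.5000; θ_2 = 120.0006° (elbow-up)
β = atan2(-7.0000,-3.4640) = -116.3288°; ψ = atan2(3.4641,7.0000) = 26.3295°
θ_1 = β − ψ = -142.6583°

-142.658 120.001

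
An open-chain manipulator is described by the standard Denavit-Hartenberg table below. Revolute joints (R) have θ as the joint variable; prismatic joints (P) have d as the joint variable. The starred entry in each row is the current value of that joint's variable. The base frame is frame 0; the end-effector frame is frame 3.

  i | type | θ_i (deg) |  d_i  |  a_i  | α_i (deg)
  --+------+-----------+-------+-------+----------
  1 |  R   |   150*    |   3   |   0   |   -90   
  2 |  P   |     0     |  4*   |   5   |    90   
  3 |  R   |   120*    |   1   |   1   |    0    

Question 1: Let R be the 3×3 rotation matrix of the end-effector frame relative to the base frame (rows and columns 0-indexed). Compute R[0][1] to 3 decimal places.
End-effector y-axis (col 1 of R) = (1.0000,-0.0000,0.0000)
R[0][1] = 1.0000

1.000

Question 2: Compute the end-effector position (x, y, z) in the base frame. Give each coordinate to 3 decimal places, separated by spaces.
after link 1: o_1 = (0.0000, 0.0000, 3.0000)
after link 2: o_2 = (-6.3301, -0.9641, 3.0000)
after link 3: o_3 = (-6.3301, -1.9641, 4.0000)

-6.330 -1.964 4.000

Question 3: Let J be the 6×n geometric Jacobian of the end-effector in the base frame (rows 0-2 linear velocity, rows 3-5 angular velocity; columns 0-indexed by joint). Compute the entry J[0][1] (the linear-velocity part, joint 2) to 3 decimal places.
-0.500

prismatic axis z_1 = (-0.5000,-0.8660,0.0000)
J_v[:, 1] = z_1; J_ω[:, 1] = (0,0,0)
entry J[0][1] = -0.5000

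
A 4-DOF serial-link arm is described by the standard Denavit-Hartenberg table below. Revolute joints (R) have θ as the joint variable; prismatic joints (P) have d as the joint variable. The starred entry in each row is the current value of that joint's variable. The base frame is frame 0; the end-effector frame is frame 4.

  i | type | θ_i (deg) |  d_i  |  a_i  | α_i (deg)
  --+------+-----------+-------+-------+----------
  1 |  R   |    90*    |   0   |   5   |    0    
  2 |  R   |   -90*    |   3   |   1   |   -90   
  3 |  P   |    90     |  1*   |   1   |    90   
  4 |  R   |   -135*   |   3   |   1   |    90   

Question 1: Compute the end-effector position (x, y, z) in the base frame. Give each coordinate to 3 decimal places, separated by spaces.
after link 1: o_1 = (0.0000, 5.0000, 0.0000)
after link 2: o_2 = (1.0000, 5.0000, 3.0000)
after link 3: o_3 = (1.0000, 6.0000, 2.0000)
after link 4: o_4 = (4.0000, 5.2929, 2.7071)

4.000 5.293 2.707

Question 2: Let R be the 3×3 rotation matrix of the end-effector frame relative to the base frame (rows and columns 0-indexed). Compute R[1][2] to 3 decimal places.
End-effector z-axis (col 2 of R) = (-0.0000,0.7071,0.7071)
R[1][2] = 0.7071

0.707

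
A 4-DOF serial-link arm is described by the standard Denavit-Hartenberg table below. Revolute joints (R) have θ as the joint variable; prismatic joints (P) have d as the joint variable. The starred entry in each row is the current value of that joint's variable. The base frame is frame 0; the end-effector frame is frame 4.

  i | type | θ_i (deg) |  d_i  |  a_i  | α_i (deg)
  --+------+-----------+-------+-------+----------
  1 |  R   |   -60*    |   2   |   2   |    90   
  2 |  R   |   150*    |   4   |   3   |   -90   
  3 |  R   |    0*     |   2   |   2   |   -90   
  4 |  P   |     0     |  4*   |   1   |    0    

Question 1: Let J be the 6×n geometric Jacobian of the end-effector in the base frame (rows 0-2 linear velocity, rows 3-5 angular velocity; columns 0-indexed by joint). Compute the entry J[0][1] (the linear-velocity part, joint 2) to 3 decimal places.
-0.634

axis z_1 = (-0.8660,-0.5000,0.0000); lever o_n−o_1 = (-3.0981,5.3660,1.2679)
cross product → J_v[:, 1] = (-0.6340,1.0981,-6.1962)
J_ω[:, 1] = z_1
entry J[0][1] = -0.6340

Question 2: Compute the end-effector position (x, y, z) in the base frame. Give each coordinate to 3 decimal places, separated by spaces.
-2.098 3.634 3.268

after link 1: o_1 = (1.0000, -1.7321, 2.0000)
after link 2: o_2 = (-3.7631, -1.4821, 3.5000)
after link 3: o_3 = (-5.1292, 0.8840, 2.7679)
after link 4: o_4 = (-2.0981, 3.6340, 3.2679)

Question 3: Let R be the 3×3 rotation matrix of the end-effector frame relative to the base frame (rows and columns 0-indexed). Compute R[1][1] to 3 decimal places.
End-effector y-axis (col 1 of R) = (0.2500,-0.4330,0.8660)
R[1][1] = -0.4330

-0.433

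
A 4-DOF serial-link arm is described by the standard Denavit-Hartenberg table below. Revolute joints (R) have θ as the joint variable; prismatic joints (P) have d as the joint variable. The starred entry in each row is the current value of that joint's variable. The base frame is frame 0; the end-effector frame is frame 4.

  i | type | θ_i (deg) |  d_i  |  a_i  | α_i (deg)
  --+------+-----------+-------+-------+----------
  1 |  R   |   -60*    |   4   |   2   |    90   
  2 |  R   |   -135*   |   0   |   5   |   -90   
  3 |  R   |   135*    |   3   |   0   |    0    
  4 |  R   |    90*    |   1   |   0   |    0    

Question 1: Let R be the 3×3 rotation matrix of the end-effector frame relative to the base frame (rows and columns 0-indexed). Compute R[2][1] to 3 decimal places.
-0.500

End-effector y-axis (col 1 of R) = (-0.8624,0.0795,-0.5000)
R[2][1] = -0.5000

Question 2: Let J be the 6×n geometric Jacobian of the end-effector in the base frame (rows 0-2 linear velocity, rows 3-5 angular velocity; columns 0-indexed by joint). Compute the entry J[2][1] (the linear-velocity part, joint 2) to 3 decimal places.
-0.707

axis z_1 = (-0.8660,-0.5000,0.0000); lever o_n−o_1 = (-0.3536,0.6124,-6.3640)
cross product → J_v[:, 1] = (3.1820,-5.5114,-0.7071)
J_ω[:, 1] = z_1
entry J[2][1] = -0.7071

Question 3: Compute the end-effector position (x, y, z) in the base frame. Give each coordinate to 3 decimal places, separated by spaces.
after link 1: o_1 = (1.0000, -1.7321, 4.0000)
after link 2: o_2 = (-0.7678, 1.3298, 0.4645)
after link 3: o_3 = (0.2929, -0.5073, -1.6569)
after link 4: o_4 = (0.6464, -1.1197, -2.3640)

0.646 -1.120 -2.364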